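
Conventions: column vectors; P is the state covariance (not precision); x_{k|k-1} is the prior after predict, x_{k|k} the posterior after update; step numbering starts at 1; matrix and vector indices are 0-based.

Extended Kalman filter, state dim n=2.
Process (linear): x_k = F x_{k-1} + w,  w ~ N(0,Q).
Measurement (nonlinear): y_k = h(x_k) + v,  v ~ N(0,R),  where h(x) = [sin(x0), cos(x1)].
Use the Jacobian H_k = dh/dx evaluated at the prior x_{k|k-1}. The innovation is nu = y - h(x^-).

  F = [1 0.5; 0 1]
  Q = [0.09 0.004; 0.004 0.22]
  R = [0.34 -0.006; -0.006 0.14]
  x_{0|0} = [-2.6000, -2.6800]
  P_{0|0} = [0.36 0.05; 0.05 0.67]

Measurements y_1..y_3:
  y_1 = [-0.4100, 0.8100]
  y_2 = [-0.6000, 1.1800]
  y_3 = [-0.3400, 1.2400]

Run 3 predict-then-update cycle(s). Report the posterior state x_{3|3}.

x_post = [-2.7378, -0.0517]

step 1: x^-=[-3.9400, -2.6800]  P^-=[0.6675 0.3890; 0.3890 0.8900]  H_jac=[-0.6978 0.0000; 0.0000 0.4454]  S=[0.6651 -0.1269; -0.1269 0.3165]  K=[-0.6453 0.2886; -0.1832 1.1788]  nu=[-1.1262, 1.7053]  x^+=[-2.7210, -0.4634]  P^+=[0.3169 0.0994; 0.0994 0.3730]
step 2: x^-=[-2.9527, -0.4634]  P^-=[0.5996 0.2899; 0.2899 0.5930]  H_jac=[-0.9822 0.0000; 0.0000 0.4470]  S=[0.9184 -0.1333; -0.1333 0.2585]  K=[-0.6144 0.1845; -0.1743 0.9356]  nu=[-0.4122, 0.2855]  x^+=[-2.6467, -0.1245]  P^+=[0.2138 0.0660; 0.0660 0.2954]
step 3: x^-=[-2.7090, -0.1245]  P^-=[0.4437 0.2177; 0.2177 0.5154]  H_jac=[-0.9079 0.0000; 0.0000 0.1242]  S=[0.7057 -0.0305; -0.0305 0.1479]  K=[-0.5680 0.0655; -0.2637 0.3780]  nu=[0.0792, 0.2477]  x^+=[-2.7378, -0.0517]  P^+=[0.2131 0.1013; 0.1013 0.4391]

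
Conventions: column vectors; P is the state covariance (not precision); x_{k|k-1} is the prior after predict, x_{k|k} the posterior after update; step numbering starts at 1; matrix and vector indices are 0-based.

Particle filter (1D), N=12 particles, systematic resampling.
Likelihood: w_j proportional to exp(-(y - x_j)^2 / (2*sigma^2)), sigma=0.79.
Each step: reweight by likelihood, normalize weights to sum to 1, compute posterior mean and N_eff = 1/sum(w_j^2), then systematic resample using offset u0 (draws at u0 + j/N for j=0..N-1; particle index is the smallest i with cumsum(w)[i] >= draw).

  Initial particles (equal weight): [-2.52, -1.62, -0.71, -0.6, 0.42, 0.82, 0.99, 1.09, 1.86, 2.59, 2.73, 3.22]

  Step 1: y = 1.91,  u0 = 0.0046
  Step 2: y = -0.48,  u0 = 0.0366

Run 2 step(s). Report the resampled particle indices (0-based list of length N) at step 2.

resampled_idx = [0, 0, 0, 0, 0, 1, 1, 2, 2, 3, 4, 4]

step 1: w=[0.0000, 0.0000, 0.0010, 0.0015, 0.0404, 0.0923, 0.1214, 0.1396, 0.2387, 0.1651, 0.1396, 0.0605]  mean=1.8106  Neff=6.5906  idx=[4, 5, 6, 6, 7, 8, 8, 8, 9, 9, 10, 10]
step 2: w=[0.3981, 0.1967, 0.1349, 0.1349, 0.1057, 0.0095, 0.0095, 0.0095, 0.0004, 0.0004, 0.0002, 0.0002]  mean=0.7669  Neff=4.0809  idx=[0, 0, 0, 0, 0, 1, 1, 2, 2, 3, 4, 4]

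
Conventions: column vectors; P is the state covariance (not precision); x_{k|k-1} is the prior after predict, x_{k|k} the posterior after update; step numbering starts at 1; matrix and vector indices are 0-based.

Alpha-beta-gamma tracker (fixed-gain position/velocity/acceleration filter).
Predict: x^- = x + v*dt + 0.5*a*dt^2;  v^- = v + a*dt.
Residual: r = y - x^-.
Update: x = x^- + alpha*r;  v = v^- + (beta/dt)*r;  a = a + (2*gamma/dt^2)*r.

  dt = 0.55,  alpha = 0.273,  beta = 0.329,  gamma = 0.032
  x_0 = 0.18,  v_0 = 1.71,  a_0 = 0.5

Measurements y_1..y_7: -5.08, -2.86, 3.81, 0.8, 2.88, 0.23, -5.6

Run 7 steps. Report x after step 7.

x_post = 1.6694

step 1: x_pred=1.1961  r=-6.2761  x^+=-0.5173  v^+=-1.7693  a^+=-0.8278
step 2: x_pred=-1.6156  r=-1.2444  x^+=-1.9553  v^+=-2.9690  a^+=-1.0911
step 3: x_pred=-3.7533  r=7.5633  x^+=-1.6885  v^+=0.9551  a^+=0.5090
step 4: x_pred=-1.0862  r=1.8862  x^+=-0.5713  v^+=2.3634  a^+=0.9081
step 5: x_pred=0.8659  r=2.0141  x^+=1.4158  v^+=4.0676  a^+=1.3342
step 6: x_pred=3.8548  r=-3.6248  x^+=2.8652  v^+=2.6331  a^+=0.5673
step 7: x_pred=4.3992  r=-9.9992  x^+=1.6694  v^+=-3.0362  a^+=-1.5482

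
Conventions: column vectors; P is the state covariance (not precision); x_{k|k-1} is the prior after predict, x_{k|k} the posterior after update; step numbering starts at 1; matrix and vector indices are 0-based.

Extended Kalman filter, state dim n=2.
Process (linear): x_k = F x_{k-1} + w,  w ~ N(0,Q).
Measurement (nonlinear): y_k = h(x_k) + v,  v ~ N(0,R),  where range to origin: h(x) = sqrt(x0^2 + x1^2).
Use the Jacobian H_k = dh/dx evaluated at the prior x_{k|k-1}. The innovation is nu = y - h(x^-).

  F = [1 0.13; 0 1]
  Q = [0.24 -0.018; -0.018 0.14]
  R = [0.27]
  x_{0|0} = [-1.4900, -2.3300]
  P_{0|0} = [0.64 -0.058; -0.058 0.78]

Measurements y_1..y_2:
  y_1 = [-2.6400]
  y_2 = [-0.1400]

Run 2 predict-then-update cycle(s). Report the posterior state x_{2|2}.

x_post = [0.2504, 0.4548]

step 1: x^-=[-1.7929, -2.3300]  P^-=[0.8781 0.0254; 0.0254 0.9200]  H_jac=[-0.6098 -0.7925]  S=[1.1990]  K=[-0.4634; -0.6210]  nu=[-5.5800]  x^+=[0.7930, 1.1354]  P^+=[0.6206 -0.3197; -0.3197 0.4576]
step 2: x^-=[0.9406, 1.1354]  P^-=[0.7852 -0.2782; -0.2782 0.5976]  H_jac=[0.6379 0.7701]  S=[0.6706]  K=[0.4275; 0.4216]  nu=[-1.6144]  x^+=[0.2504, 0.4548]  P^+=[0.6627 -0.3991; -0.3991 0.4784]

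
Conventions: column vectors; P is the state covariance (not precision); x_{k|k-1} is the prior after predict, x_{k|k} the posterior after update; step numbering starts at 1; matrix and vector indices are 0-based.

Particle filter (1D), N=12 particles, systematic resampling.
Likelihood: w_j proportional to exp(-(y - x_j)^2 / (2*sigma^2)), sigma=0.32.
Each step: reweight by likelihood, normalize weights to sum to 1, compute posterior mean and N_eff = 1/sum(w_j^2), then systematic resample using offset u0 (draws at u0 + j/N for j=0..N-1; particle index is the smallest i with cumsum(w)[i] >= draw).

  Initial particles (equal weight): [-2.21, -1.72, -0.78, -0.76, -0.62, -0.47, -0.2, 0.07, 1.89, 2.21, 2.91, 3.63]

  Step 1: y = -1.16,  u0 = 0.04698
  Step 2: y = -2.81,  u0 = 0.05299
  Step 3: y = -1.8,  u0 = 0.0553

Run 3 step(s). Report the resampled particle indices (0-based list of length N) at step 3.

step 1: w=[0.0030, 0.1420, 0.3244, 0.3006, 0.1581, 0.0642, 0.0073, 0.0004, 0.0000, 0.0000, 0.0000, 0.0000]  mean=-0.8620  Neff=4.0829  idx=[1, 1, 2, 2, 2, 2, 3, 3, 3, 4, 4, 5]
step 2: w=[0.5000, 0.5000, 0.0000, 0.0000, 0.0000, 0.0000, 0.0000, 0.0000, 0.0000, 0.0000, 0.0000, 0.0000]  mean=-1.7200  Neff=2.0000  idx=[0, 0, 0, 0, 0, 0, 1, 1, 1, 1, 1, 1]
step 3: w=[0.0833, 0.0833, 0.0833, 0.0833, 0.0833, 0.0833, 0.0833, 0.0833, 0.0833, 0.0833, 0.0833, 0.0833]  mean=-1.7200  Neff=12.0000  idx=[0, 1, 2, 3, 4, 5, 6, 7, 8, 9, 10, 11]

resampled_idx = [0, 1, 2, 3, 4, 5, 6, 7, 8, 9, 10, 11]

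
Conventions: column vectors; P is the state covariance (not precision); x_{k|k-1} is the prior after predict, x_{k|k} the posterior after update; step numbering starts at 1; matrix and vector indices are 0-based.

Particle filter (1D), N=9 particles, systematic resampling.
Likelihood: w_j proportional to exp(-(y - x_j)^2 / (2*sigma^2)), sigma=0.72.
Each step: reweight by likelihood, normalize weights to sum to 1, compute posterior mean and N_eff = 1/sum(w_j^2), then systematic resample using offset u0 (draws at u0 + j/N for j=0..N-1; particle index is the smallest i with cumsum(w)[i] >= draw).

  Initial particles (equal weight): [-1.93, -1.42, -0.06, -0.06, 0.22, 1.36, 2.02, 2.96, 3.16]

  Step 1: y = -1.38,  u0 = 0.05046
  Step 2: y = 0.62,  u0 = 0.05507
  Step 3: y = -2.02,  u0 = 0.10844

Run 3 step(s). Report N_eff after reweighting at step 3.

step 1: w=[0.3390, 0.4532, 0.0845, 0.0845, 0.0384, 0.0003, 0.0000, 0.0000, 0.0000]  mean=-1.2990  Neff=2.9758  idx=[0, 0, 0, 1, 1, 1, 1, 2, 3]
step 2: w=[0.0014, 0.0014, 0.0014, 0.0133, 0.0133, 0.0133, 0.0133, 0.4713, 0.4713]  mean=-0.1401  Neff=2.2472  idx=[6, 7, 7, 7, 7, 8, 8, 8, 8]
step 3: w=[0.7822, 0.0272, 0.0272, 0.0272, 0.0272, 0.0272, 0.0272, 0.0272, 0.0272]  mean=-1.1238  Neff=1.6187  idx=[0, 0, 0, 0, 0, 0, 0, 4, 8]

N_eff = 1.6187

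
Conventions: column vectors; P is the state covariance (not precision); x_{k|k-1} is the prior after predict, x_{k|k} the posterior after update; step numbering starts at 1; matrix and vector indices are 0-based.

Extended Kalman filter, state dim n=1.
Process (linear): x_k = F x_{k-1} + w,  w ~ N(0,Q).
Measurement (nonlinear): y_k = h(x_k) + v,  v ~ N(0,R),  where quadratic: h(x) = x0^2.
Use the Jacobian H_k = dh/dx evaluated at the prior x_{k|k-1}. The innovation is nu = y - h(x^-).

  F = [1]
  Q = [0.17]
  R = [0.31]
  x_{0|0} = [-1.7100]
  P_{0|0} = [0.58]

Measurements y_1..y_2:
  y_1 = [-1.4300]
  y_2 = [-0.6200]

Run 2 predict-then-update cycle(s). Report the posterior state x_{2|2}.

step 1: x^-=[-1.7100]  P^-=[0.7500]  H_jac=[-3.4200]  S=[9.0823]  K=[-0.2824]  nu=[-4.3541]  x^+=[-0.4803]  P^+=[0.0256]
step 2: x^-=[-0.4803]  P^-=[0.1956]  H_jac=[-0.9607]  S=[0.4905]  K=[-0.3831]  nu=[-0.8507]  x^+=[-0.1544]  P^+=[0.1236]

x_post = [-0.1544]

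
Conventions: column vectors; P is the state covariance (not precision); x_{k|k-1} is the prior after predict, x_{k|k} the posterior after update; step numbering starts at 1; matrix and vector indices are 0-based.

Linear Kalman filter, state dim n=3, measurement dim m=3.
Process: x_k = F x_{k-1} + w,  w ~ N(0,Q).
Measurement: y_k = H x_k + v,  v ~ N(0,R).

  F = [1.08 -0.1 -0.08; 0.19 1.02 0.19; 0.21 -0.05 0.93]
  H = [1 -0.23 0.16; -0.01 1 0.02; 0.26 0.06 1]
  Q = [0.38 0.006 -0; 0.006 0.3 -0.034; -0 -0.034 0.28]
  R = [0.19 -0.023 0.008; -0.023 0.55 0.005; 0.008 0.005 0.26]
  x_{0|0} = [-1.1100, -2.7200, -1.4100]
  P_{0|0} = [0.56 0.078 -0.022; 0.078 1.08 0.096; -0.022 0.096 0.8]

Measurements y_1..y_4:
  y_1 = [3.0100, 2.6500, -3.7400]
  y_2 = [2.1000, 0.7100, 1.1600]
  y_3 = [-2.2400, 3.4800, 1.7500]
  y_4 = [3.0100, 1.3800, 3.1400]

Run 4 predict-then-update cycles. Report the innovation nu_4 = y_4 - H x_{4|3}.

innov = [4.3499, -1.4433, 2.6090]

step 1: x^-=[-0.8140, -3.2532, -1.4084]  P^-=[1.0376 0.0692 0.0368; 0.0692 1.5386 0.1760; 0.0368 0.1760 0.9802]  S=[1.3011 -0.2867 0.4129; -0.2867 2.0947 0.3082; 0.4129 0.3082 1.3582]  K=[0.8433 0.1530 -0.0623; -0.0599 0.7179 0.0661; -0.1421 -0.0424 0.7893]  nu=[3.3011, 5.9232, -1.9248]  x^+=[2.9962, 0.6743, -3.6478]  P^+=[0.1813 0.0675 -0.0599; 0.0675 0.3977 -0.0211; -0.0599 -0.0211 0.2207]
step 2: x^-=[3.4603, 0.5639, -2.7970]  P^-=[0.5923 0.0631 -0.0356; 0.0631 0.7419 -0.0270; -0.0356 -0.0270 0.4570]  S=[0.7948 -0.1397 0.1937; -0.1397 1.2898 0.0466; 0.1937 0.0466 0.7399]  K=[0.7517 0.1266 -0.0397; -0.0462 0.5685 0.0221; -0.1081 -0.0482 0.6343]  nu=[-0.7831, 0.2366, 3.0234]  x^+=[2.7815, 0.8015, -0.8060]  P^+=[0.1600 0.0547 -0.0486; 0.0547 0.3149 -0.0249; -0.0486 -0.0249 0.1779]
step 3: x^-=[2.9884, 1.1928, -0.2055]  P^-=[0.5670 0.0565 -0.0252; 0.0565 0.6479 -0.0349; -0.0252 -0.0349 0.4239]  S=[0.7706 -0.1256 0.1958; -0.1256 1.1956 0.0307; 0.1958 0.0307 0.7091]  K=[0.7417 0.1209 -0.0329; -0.0438 0.5358 0.0152; -0.0983 -0.0480 0.6149]  nu=[-4.9212, 2.3212, 1.1070]  x^+=[-0.4175, 2.6690, 0.8474]  P^+=[0.1571 0.0517 -0.0460; 0.0517 0.2968 -0.0250; -0.0460 -0.0250 0.1723]
step 4: x^-=[-0.7856, 2.8041, 0.5670]  P^-=[0.5637 0.0551 -0.0228; 0.0551 0.6277 -0.0353; -0.0228 -0.0353 0.4200]  S=[0.7676 -0.1223 0.1972; -0.1223 1.1755 0.0287; 0.1972 0.0287 0.7060]  K=[0.7402 0.1195 -0.0315; -0.0431 0.5281 0.0143; -0.0964 -0.0476 0.6124]  nu=[4.3499, -1.4433, 2.6090]  x^+=[2.1795, 1.8915, 1.8140]  P^+=[0.1567 0.0510 -0.0455; 0.0510 0.2925 -0.0248; -0.0455 -0.0248 0.1715]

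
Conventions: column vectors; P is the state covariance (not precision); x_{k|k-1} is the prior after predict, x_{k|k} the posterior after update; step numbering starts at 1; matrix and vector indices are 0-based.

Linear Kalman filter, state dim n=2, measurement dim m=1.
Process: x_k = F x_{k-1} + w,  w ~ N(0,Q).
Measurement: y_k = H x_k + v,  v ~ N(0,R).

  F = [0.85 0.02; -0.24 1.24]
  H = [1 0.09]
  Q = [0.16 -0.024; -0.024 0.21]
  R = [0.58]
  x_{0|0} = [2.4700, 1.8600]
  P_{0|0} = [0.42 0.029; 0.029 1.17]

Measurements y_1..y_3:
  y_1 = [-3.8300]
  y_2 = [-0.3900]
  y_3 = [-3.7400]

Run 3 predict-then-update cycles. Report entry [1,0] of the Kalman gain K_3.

K[1,0] = 0.3258

step 1: x^-=[2.1367, 1.7136]  P^-=[0.4649 -0.0502; -0.0502 2.0159]  S=[1.0522]  K=[0.4375; 0.1247]  nu=[-6.1209]  x^+=[-0.5415, 0.9504]  P^+=[0.2635 -0.1076; -0.1076 1.9996]
step 2: x^-=[-0.4413, 1.3084]  P^-=[0.3475 -0.1411; -0.1411 3.3638]  S=[0.9293]  K=[0.3602; 0.1739]  nu=[-0.0665]  x^+=[-0.4652, 1.2969]  P^+=[0.2269 -0.1993; -0.1993 3.3357]
step 3: x^-=[-0.3695, 1.7198]  P^-=[0.3185 -0.1967; -0.1967 5.4706]  S=[0.9074]  K=[0.3315; 0.3258]  nu=[-3.5253]  x^+=[-1.5380, 0.5711]  P^+=[0.2188 -0.2947; -0.2947 5.3743]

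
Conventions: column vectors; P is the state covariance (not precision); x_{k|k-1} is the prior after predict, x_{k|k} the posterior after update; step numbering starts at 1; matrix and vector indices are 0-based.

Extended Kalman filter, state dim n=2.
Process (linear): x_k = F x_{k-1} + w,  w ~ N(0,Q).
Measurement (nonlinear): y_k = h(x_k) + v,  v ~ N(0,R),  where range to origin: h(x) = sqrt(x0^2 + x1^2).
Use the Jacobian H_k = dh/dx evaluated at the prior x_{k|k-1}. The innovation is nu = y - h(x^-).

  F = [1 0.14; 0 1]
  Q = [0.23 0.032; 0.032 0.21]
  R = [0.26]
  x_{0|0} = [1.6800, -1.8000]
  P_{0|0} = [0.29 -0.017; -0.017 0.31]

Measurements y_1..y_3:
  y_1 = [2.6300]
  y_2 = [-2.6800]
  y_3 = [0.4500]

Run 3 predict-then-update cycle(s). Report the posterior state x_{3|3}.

step 1: x^-=[1.4280, -1.8000]  P^-=[0.5213 0.0584; 0.0584 0.5200]  H_jac=[0.6215 -0.7834]  S=[0.7236]  K=[0.3845; -0.5128]  nu=[0.3324]  x^+=[1.5558, -1.9704]  P^+=[0.4143 0.2011; 0.2011 0.3297]
step 2: x^-=[1.2799, -1.9704]  P^-=[0.7071 0.2792; 0.2792 0.5397]  H_jac=[0.5447 -0.8386]  S=[0.5943]  K=[0.2541; -0.5057]  nu=[-5.0296]  x^+=[0.0019, 0.5729]  P^+=[0.6687 0.3556; 0.3556 0.3878]
step 3: x^-=[0.0821, 0.5729]  P^-=[1.0059 0.4419; 0.4419 0.5978]  H_jac=[0.1418 0.9899]  S=[0.9901]  K=[0.5859; 0.6610]  nu=[-0.1287]  x^+=[0.0067, 0.4878]  P^+=[0.6660 0.0585; 0.0585 0.1652]

x_post = [0.0067, 0.4878]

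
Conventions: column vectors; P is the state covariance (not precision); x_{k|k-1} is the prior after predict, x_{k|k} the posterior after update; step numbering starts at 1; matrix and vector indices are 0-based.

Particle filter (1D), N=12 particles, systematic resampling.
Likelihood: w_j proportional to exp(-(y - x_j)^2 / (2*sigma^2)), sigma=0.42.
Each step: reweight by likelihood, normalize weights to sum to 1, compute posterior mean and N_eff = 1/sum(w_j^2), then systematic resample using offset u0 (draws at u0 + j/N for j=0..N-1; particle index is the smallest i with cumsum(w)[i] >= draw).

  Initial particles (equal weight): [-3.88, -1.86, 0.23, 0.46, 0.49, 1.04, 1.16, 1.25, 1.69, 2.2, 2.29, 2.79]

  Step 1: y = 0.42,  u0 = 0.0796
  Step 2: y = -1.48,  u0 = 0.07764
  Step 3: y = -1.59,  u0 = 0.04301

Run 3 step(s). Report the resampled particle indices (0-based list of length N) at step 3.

resampled_idx = [0, 1, 2, 2, 3, 4, 5, 6, 7, 8, 8, 9]

step 1: w=[0.0000, 0.0000, 0.2518, 0.2777, 0.2751, 0.0938, 0.0591, 0.0396, 0.0029, 0.0000, 0.0000, 0.0000]  mean=0.5410  Neff=4.3467  idx=[2, 2, 2, 3, 3, 3, 4, 4, 4, 5, 6, 7]
step 2: w=[0.2876, 0.2876, 0.2876, 0.0266, 0.0266, 0.0266, 0.0191, 0.0191, 0.0191, 0.0000, 0.0000, 0.0000]  mean=0.2633  Neff=3.9783  idx=[0, 0, 0, 1, 1, 1, 2, 2, 2, 2, 4, 8]
step 3: w=[0.0987, 0.0987, 0.0987, 0.0987, 0.0987, 0.0987, 0.0987, 0.0987, 0.0987, 0.0987, 0.0079, 0.0056]  mean=0.2333  Neff=10.2654  idx=[0, 1, 2, 2, 3, 4, 5, 6, 7, 8, 8, 9]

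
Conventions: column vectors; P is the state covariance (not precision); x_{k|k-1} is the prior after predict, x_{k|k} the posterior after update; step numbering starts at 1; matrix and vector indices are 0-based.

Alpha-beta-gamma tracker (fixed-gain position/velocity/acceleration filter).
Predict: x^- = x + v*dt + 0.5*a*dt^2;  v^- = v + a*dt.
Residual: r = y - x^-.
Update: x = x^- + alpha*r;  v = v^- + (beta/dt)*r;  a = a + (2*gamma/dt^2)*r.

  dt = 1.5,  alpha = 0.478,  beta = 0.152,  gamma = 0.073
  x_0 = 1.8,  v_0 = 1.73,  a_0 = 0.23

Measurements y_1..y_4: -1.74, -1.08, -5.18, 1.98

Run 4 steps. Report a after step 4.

a_post = -0.5678

step 1: x_pred=4.6537  r=-6.3937  x^+=1.5975  v^+=1.4271  a^+=-0.1849
step 2: x_pred=3.5302  r=-4.6102  x^+=1.3265  v^+=0.6826  a^+=-0.4840
step 3: x_pred=1.8059  r=-6.9859  x^+=-1.5334  v^+=-0.7513  a^+=-0.9373
step 4: x_pred=-3.7149  r=5.6949  x^+=-0.9927  v^+=-1.5803  a^+=-0.5678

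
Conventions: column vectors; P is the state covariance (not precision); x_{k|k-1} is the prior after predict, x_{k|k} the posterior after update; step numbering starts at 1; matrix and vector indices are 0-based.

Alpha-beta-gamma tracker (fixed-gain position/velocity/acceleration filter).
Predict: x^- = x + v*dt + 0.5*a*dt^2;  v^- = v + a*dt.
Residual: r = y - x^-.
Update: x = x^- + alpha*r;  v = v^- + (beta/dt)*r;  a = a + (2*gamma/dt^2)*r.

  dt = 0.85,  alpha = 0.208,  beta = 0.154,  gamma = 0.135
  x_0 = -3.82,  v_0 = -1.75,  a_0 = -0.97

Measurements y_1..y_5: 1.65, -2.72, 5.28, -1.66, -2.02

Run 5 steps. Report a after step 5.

a_post = -1.5739

step 1: x_pred=-5.6579  r=7.3079  x^+=-4.1379  v^+=-1.2505  a^+=1.7610
step 2: x_pred=-4.5646  r=1.8446  x^+=-4.1809  v^+=0.5806  a^+=2.4503
step 3: x_pred=-2.8023  r=8.0823  x^+=-1.1212  v^+=4.1277  a^+=5.4707
step 4: x_pred=4.3636  r=-6.0236  x^+=3.1107  v^+=7.6864  a^+=3.2196
step 5: x_pred=10.8073  r=-12.8273  x^+=8.1392  v^+=8.0991  a^+=-1.5739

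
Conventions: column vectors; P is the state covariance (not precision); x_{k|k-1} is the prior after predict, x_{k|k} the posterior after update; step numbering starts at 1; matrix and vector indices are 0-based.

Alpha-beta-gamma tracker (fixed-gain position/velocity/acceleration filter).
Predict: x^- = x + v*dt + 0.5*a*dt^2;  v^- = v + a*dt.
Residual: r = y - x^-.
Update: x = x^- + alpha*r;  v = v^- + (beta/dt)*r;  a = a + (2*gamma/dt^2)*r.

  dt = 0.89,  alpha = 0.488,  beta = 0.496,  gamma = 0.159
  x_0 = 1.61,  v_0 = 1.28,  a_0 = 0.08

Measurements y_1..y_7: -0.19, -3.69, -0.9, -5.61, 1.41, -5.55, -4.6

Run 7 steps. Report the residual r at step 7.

resid = -5.1618

step 1: x_pred=2.7809  r=-2.9709  x^+=1.3311  v^+=-0.3045  a^+=-1.1127
step 2: x_pred=0.6194  r=-4.3094  x^+=-1.4836  v^+=-3.6964  a^+=-2.8428
step 3: x_pred=-5.8993  r=4.9993  x^+=-3.4596  v^+=-3.4404  a^+=-0.8357
step 4: x_pred=-6.8526  r=1.2426  x^+=-6.2462  v^+=-3.4917  a^+=-0.3369
step 5: x_pred=-9.4872  r=10.8972  x^+=-4.1694  v^+=2.2815  a^+=4.0380
step 6: x_pred=-0.5396  r=-5.0104  x^+=-2.9847  v^+=3.0830  a^+=2.0265
step 7: x_pred=0.5618  r=-5.1618  x^+=-1.9572  v^+=2.0099  a^+=-0.0458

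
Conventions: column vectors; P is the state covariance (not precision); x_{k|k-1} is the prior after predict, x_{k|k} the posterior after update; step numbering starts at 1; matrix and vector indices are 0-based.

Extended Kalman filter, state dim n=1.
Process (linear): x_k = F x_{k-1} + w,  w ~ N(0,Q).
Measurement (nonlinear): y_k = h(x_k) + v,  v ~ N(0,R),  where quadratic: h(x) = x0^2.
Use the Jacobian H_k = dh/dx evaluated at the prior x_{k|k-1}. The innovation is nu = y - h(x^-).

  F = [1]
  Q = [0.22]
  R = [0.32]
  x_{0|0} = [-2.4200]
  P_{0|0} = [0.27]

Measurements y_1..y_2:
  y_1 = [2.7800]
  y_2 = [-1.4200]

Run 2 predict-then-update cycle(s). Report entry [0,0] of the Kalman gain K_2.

step 1: x^-=[-2.4200]  P^-=[0.4900]  H_jac=[-4.8400]  S=[11.7985]  K=[-0.2010]  nu=[-3.0764]  x^+=[-1.8016]  P^+=[0.0133]
step 2: x^-=[-1.8016]  P^-=[0.2333]  H_jac=[-3.6032]  S=[3.3489]  K=[-0.2510]  nu=[-4.6658]  x^+=[-0.6305]  P^+=[0.0223]

K[0,0] = -0.2510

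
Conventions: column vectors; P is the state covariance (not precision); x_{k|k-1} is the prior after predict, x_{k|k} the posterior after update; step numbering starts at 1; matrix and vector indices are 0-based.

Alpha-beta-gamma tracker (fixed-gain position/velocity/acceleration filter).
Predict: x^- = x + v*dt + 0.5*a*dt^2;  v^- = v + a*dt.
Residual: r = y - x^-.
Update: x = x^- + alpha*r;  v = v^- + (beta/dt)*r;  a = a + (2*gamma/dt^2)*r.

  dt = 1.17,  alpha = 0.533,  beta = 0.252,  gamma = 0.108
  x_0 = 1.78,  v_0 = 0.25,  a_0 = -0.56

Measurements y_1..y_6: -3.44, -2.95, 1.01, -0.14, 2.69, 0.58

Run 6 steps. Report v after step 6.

step 1: x_pred=1.6892  r=-5.1292  x^+=-1.0447  v^+=-1.5100  a^+=-1.3693
step 2: x_pred=-3.7486  r=0.7986  x^+=-3.3229  v^+=-2.9401  a^+=-1.2433
step 3: x_pred=-7.6138  r=8.6238  x^+=-3.0173  v^+=-2.5374  a^+=0.1174
step 4: x_pred=-5.9057  r=5.7657  x^+=-2.8326  v^+=-1.1581  a^+=1.0272
step 5: x_pred=-3.4845  r=6.1745  x^+=-0.1935  v^+=1.3736  a^+=2.0015
step 6: x_pred=2.7835  r=-2.2035  x^+=1.6090  v^+=3.2407  a^+=1.6538

v_post = 3.2407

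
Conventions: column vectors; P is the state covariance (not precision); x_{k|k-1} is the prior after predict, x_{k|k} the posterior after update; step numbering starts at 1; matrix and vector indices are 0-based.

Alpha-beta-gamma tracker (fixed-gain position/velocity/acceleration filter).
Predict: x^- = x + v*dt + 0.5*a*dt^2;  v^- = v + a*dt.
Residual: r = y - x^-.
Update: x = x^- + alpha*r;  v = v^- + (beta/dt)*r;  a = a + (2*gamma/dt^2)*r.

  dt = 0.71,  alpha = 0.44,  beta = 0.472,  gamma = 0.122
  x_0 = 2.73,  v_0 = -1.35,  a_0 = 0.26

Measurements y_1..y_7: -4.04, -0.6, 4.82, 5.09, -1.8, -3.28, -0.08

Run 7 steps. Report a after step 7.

step 1: x_pred=1.8370  r=-5.8770  x^+=-0.7489  v^+=-5.0724  a^+=-2.5847
step 2: x_pred=-5.0017  r=4.4017  x^+=-3.0650  v^+=-3.9813  a^+=-0.4541
step 3: x_pred=-6.0061  r=10.8261  x^+=-1.2426  v^+=2.8934  a^+=4.7861
step 4: x_pred=2.0180  r=3.0720  x^+=3.3697  v^+=8.3337  a^+=6.2730
step 5: x_pred=10.8678  r=-12.6678  x^+=5.2939  v^+=4.3662  a^+=0.1414
step 6: x_pred=8.4296  r=-11.7096  x^+=3.2774  v^+=-3.3178  a^+=-5.5264
step 7: x_pred=-0.4712  r=0.3912  x^+=-0.2991  v^+=-6.9815  a^+=-5.3370

a_post = -5.3370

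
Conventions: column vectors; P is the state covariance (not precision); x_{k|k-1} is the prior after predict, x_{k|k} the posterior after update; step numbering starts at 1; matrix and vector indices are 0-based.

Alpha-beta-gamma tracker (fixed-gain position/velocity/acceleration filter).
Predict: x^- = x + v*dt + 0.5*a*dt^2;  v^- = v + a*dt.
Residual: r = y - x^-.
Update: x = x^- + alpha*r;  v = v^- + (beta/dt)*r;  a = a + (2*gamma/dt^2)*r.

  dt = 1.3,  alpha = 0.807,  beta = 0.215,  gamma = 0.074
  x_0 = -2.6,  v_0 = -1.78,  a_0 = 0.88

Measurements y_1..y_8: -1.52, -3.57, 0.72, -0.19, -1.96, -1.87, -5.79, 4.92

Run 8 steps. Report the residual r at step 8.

step 1: x_pred=-4.1704  r=2.6504  x^+=-2.0315  v^+=-0.1977  a^+=1.1121
step 2: x_pred=-1.3488  r=-2.2212  x^+=-3.1413  v^+=0.8807  a^+=0.9176
step 3: x_pred=-1.2210  r=1.9410  x^+=0.3454  v^+=2.3946  a^+=1.0876
step 4: x_pred=4.3773  r=-4.5673  x^+=0.6915  v^+=3.0531  a^+=0.6876
step 5: x_pred=5.2415  r=-7.2015  x^+=-0.5701  v^+=2.7559  a^+=0.0569
step 6: x_pred=3.0607  r=-4.9307  x^+=-0.9184  v^+=2.0144  a^+=-0.3749
step 7: x_pred=1.3836  r=-7.1736  x^+=-4.4055  v^+=0.3407  a^+=-1.0031
step 8: x_pred=-4.8102  r=9.7302  x^+=3.0421  v^+=0.6459  a^+=-0.1510

resid = 9.7302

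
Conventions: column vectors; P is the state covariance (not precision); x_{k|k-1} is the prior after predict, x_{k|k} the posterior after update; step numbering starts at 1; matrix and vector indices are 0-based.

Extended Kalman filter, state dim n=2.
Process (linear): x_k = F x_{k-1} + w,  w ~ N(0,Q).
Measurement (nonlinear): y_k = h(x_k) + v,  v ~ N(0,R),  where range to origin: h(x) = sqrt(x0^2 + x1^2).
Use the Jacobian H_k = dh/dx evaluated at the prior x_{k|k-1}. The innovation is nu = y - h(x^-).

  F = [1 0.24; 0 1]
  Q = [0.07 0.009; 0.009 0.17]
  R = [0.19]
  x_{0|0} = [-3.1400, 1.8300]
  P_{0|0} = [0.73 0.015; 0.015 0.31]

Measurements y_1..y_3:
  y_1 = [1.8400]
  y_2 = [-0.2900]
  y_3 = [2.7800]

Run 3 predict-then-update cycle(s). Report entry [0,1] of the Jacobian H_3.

step 1: x^-=[-2.7008, 1.8300]  P^-=[0.8251 0.0984; 0.0984 0.4800]  H_jac=[-0.8279 0.5609]  S=[0.8151]  K=[-0.7703; 0.2304]  nu=[-1.4224]  x^+=[-1.6052, 1.5023]  P^+=[0.3415 0.2430; 0.2430 0.4367]
step 2: x^-=[-1.2446, 1.5023]  P^-=[0.5533 0.3569; 0.3569 0.6067]  H_jac=[-0.6380 0.7701]  S=[0.4243]  K=[-0.1842; 0.5645]  nu=[-2.2409]  x^+=[-0.8318, 0.2373]  P^+=[0.5389 0.4010; 0.4010 0.4715]
step 3: x^-=[-0.7748, 0.2373]  P^-=[0.8285 0.5232; 0.5232 0.6415]  H_jac=[-0.9562 0.2928]  S=[0.7095]  K=[-0.9006; -0.4403]  nu=[1.9697]  x^+=[-2.5487, -0.6299]  P^+=[0.2530 0.2418; 0.2418 0.5040]

H_jac[0,1] = 0.2928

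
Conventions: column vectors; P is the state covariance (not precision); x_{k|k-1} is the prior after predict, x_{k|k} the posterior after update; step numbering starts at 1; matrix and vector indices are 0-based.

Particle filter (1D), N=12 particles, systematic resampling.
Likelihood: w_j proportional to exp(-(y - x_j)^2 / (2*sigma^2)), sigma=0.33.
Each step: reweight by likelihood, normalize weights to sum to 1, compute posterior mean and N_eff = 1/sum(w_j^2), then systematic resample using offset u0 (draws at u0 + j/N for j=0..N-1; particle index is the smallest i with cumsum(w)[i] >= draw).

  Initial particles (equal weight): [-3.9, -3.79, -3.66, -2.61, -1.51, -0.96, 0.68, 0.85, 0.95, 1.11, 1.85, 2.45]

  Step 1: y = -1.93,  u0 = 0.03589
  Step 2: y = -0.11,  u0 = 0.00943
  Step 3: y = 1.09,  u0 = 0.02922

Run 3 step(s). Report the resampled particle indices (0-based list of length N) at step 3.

resampled_idx = [0, 1, 2, 3, 4, 5, 6, 7, 8, 9, 10, 11]

step 1: w=[0.0000, 0.0000, 0.0000, 0.2071, 0.7699, 0.0230, 0.0000, 0.0000, 0.0000, 0.0000, 0.0000, 0.0000]  mean=-1.7251  Neff=1.5719  idx=[3, 3, 3, 4, 4, 4, 4, 4, 4, 4, 4, 4]
step 2: w=[0.0000, 0.0000, 0.0000, 0.1111, 0.1111, 0.1111, 0.1111, 0.1111, 0.1111, 0.1111, 0.1111, 0.1111]  mean=-1.5100  Neff=9.0000  idx=[3, 3, 4, 5, 6, 6, 7, 8, 9, 9, 10, 11]
step 3: w=[0.0833, 0.0833, 0.0833, 0.0833, 0.0833, 0.0833, 0.0833, 0.0833, 0.0833, 0.0833, 0.0833, 0.0833]  mean=-1.5100  Neff=12.0000  idx=[0, 1, 2, 3, 4, 5, 6, 7, 8, 9, 10, 11]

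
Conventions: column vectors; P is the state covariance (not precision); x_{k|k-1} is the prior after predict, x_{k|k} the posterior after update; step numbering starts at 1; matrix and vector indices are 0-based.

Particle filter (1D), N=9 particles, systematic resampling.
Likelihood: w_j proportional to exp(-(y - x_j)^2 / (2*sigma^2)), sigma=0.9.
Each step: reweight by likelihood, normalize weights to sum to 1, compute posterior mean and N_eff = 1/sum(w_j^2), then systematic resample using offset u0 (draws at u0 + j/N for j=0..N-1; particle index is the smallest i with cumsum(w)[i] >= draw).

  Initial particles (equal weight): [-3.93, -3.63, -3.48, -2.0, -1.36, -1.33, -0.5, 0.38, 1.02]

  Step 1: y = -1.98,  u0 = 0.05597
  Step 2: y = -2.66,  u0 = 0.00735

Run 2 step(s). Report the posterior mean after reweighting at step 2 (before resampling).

step 1: w=[0.0283, 0.0550, 0.0737, 0.2954, 0.2330, 0.2276, 0.0764, 0.0095, 0.0011]  mean=-1.8109  Neff=4.7955  idx=[1, 3, 3, 3, 4, 4, 5, 5, 6]
step 2: w=[0.1306, 0.1784, 0.1784, 0.1784, 0.0822, 0.0822, 0.0783, 0.0783, 0.0131]  mean=-1.9830  Neff=7.2207  idx=[0, 0, 1, 2, 2, 3, 4, 5, 6]

post_mean = -1.9830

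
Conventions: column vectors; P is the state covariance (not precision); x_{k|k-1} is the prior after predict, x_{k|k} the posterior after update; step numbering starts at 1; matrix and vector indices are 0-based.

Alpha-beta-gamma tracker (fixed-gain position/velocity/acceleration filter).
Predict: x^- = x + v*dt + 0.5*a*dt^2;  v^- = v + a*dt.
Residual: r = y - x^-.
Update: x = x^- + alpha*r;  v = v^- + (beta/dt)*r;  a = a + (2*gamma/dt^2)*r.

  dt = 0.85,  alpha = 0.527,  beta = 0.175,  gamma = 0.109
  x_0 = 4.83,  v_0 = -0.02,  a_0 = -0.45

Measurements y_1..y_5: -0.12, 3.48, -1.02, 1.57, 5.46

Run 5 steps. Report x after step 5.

step 1: x_pred=4.6504  r=-4.7704  x^+=2.1364  v^+=-1.3846  a^+=-1.8894
step 2: x_pred=0.2769  r=3.2031  x^+=1.9649  v^+=-2.3312  a^+=-0.9229
step 3: x_pred=-0.3500  r=-0.6700  x^+=-0.7031  v^+=-3.2536  a^+=-1.1251
step 4: x_pred=-3.8751  r=5.4451  x^+=-1.0055  v^+=-3.0889  a^+=0.5178
step 5: x_pred=-3.4440  r=8.9040  x^+=1.2484  v^+=-0.8155  a^+=3.2045

x_post = 1.2484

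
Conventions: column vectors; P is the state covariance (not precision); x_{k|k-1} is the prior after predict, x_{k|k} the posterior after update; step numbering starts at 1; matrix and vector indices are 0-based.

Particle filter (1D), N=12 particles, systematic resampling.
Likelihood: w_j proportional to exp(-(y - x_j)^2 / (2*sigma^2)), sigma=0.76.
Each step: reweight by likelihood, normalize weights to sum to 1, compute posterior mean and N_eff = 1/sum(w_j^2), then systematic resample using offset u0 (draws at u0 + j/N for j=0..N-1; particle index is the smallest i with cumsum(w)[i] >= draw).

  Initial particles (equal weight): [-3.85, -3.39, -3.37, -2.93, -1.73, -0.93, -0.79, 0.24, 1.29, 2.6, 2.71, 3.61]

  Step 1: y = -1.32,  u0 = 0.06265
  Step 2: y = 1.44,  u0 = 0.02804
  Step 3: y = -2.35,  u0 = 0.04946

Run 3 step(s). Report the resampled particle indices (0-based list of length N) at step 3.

resampled_idx = [0, 0, 0, 0, 0, 1, 1, 1, 2, 2, 2, 6]

step 1: w=[0.0014, 0.0087, 0.0094, 0.0377, 0.3076, 0.3119, 0.2790, 0.0433, 0.0010, 0.0000, 0.0000, 0.0000]  mean=-1.2080  Neff=3.6600  idx=[4, 4, 4, 4, 5, 5, 5, 5, 6, 6, 6, 7]
step 2: w=[0.0005, 0.0005, 0.0005, 0.0005, 0.0215, 0.0215, 0.0215, 0.0215, 0.0376, 0.0376, 0.0376, 0.7995]  mean=0.0197  Neff=1.5498  idx=[5, 8, 10, 11, 11, 11, 11, 11, 11, 11, 11, 11]
step 3: w=[0.3923, 0.2734, 0.2734, 0.0068, 0.0068, 0.0068, 0.0068, 0.0068, 0.0068, 0.0068, 0.0068, 0.0068]  mean=-0.7823  Neff=3.2910  idx=[0, 0, 0, 0, 0, 1, 1, 1, 2, 2, 2, 6]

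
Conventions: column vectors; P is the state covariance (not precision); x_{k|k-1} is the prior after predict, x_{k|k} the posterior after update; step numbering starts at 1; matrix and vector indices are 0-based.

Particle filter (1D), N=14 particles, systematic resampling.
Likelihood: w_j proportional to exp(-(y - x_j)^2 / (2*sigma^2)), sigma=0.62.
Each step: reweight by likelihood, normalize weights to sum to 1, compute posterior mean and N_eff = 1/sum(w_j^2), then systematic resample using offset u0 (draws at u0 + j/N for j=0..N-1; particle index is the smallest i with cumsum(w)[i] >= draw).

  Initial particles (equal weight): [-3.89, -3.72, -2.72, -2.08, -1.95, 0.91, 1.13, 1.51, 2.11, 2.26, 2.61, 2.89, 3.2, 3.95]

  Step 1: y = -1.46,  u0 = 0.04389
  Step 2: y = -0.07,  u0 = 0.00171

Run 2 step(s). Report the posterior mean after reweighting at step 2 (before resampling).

post_mean = -1.9907

step 1: w=[0.0003, 0.0009, 0.0864, 0.4132, 0.4986, 0.0005, 0.0001, 0.0000, 0.0000, 0.0000, 0.0000, 0.0000, 0.0000, 0.0000]  mean=-2.0708  Neff=2.3429  idx=[2, 3, 3, 3, 3, 3, 3, 4, 4, 4, 4, 4, 4, 4]
step 2: w=[0.0011, 0.0512, 0.0512, 0.0512, 0.0512, 0.0512, 0.0512, 0.0988, 0.0988, 0.0988, 0.0988, 0.0988, 0.0988, 0.0988]  mean=-1.9907  Neff=11.8917  idx=[1, 2, 3, 5, 6, 7, 8, 8, 9, 10, 11, 11, 12, 13]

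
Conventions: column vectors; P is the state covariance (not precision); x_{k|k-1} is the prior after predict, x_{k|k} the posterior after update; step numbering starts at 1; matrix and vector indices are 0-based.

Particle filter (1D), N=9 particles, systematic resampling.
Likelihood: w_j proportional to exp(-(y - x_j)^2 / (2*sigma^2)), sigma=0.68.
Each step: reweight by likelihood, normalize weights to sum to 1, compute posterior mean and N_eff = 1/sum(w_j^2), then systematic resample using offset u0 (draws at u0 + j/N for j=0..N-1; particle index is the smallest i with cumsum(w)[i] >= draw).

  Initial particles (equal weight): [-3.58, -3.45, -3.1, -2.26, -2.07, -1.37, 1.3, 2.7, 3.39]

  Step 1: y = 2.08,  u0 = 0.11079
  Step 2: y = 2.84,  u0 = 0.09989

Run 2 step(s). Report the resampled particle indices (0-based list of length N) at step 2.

resampled_idx = [3, 3, 4, 5, 5, 6, 7, 8, 8]

step 1: w=[0.0000, 0.0000, 0.0000, 0.0000, 0.0000, 0.0000, 0.3882, 0.4946, 0.1172]  mean=2.2374  Neff=2.4446  idx=[6, 6, 6, 7, 7, 7, 7, 8, 8]
step 2: w=[0.0138, 0.0138, 0.0138, 0.1752, 0.1752, 0.1752, 0.1752, 0.1290, 0.1290]  mean=2.8202  Neff=6.3860  idx=[3, 3, 4, 5, 5, 6, 7, 8, 8]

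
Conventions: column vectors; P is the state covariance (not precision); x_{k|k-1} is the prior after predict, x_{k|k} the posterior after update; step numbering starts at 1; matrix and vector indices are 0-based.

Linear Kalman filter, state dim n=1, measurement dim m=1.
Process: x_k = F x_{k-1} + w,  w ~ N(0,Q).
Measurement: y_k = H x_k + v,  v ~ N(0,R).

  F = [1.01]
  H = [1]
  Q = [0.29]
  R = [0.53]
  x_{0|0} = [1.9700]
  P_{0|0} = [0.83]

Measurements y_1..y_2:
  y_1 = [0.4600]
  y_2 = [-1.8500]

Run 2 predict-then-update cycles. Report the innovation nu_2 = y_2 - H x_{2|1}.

innov = [-2.8059]

step 1: x^-=[1.9897]  P^-=[1.1367]  S=[1.6667]  K=[0.6820]  nu=[-1.5297]  x^+=[0.9464]  P^+=[0.3615]
step 2: x^-=[0.9559]  P^-=[0.6587]  S=[1.1887]  K=[0.5541]  nu=[-2.8059]  x^+=[-0.5990]  P^+=[0.2937]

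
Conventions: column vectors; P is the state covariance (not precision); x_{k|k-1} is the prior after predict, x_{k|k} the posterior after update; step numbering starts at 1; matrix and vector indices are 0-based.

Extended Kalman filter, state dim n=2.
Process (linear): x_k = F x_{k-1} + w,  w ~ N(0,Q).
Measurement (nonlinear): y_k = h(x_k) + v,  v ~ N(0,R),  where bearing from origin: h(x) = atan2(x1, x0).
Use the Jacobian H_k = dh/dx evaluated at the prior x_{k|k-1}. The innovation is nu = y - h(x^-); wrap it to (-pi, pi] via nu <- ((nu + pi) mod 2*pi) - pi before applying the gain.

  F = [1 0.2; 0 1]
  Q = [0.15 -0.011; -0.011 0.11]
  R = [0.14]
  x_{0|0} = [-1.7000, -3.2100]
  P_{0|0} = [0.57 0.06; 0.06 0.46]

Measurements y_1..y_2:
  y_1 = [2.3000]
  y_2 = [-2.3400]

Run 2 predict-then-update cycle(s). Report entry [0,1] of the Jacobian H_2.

H_jac[0,1] = -0.1700

step 1: x^-=[-2.3420, -3.2100]  P^-=[0.7624 0.1410; 0.1410 0.5700]  H_jac=[0.2033 -0.1483]  S=[0.1755]  K=[0.7638; -0.3183]  nu=[-1.7821]  x^+=[-3.7032, -2.6427]  P^+=[0.6600 0.1837; 0.1837 0.5522]
step 2: x^-=[-4.2317, -2.6427]  P^-=[0.9055 0.2831; 0.2831 0.6622]  H_jac=[0.1062 -0.1700]  S=[0.1591]  K=[0.3017; -0.5186]  nu=[0.2433]  x^+=[-4.1583, -2.7689]  P^+=[0.8911 0.3080; 0.3080 0.6194]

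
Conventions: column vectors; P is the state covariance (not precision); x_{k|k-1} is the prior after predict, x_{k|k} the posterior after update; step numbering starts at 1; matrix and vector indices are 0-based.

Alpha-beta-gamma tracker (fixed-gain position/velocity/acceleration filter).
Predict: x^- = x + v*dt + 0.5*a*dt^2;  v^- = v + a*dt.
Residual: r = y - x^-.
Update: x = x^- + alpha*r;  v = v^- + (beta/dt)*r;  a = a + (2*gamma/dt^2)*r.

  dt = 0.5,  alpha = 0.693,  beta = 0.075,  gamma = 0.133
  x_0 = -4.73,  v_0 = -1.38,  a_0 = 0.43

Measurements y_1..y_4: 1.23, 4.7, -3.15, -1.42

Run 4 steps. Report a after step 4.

step 1: x_pred=-5.3662  r=6.5962  x^+=-0.7950  v^+=-0.1756  a^+=7.4484
step 2: x_pred=0.0482  r=4.6518  x^+=3.2719  v^+=4.2464  a^+=12.3979
step 3: x_pred=6.9448  r=-10.0948  x^+=-0.0509  v^+=8.9311  a^+=1.6570
step 4: x_pred=4.6218  r=-6.0418  x^+=0.4348  v^+=8.8534  a^+=-4.7715

a_post = -4.7715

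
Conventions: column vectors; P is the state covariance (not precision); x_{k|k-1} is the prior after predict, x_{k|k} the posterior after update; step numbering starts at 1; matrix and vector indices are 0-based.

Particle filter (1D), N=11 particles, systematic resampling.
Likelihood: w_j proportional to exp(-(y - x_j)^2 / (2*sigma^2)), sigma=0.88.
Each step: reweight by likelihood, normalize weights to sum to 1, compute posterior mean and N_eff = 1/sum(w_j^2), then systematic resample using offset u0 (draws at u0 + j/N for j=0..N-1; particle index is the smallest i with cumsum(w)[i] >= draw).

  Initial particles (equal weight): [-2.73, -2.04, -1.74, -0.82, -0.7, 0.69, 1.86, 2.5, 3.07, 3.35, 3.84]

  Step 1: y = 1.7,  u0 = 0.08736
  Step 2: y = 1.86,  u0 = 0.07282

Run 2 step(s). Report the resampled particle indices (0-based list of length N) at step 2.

resampled_idx = [1, 2, 3, 3, 4, 4, 5, 6, 7, 8, 9]

step 1: w=[0.0000, 0.0000, 0.0002, 0.0061, 0.0089, 0.1898, 0.3608, 0.2427, 0.1092, 0.0632, 0.0191]  mean=2.0174  Neff=4.1407  idx=[5, 5, 6, 6, 6, 6, 7, 7, 8, 8, 10]
step 2: w=[0.0572, 0.0572, 0.1385, 0.1385, 0.1385, 0.1385, 0.1063, 0.1063, 0.0538, 0.0538, 0.0110]  mean=2.0143  Neff=8.9399  idx=[1, 2, 3, 3, 4, 4, 5, 6, 7, 8, 9]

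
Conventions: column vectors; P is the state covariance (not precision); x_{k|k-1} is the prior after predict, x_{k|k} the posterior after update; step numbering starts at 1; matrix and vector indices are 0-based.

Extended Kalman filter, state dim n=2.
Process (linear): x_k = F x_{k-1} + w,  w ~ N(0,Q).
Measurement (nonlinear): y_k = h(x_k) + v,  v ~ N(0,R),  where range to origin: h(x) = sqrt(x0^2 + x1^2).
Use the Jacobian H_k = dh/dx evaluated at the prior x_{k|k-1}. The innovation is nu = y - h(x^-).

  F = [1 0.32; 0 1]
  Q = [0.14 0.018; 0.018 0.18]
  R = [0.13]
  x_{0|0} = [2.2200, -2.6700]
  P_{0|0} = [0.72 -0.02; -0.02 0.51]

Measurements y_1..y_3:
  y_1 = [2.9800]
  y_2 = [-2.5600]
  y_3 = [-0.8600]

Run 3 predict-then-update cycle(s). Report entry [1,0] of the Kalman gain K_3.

step 1: x^-=[1.3656, -2.6700]  P^-=[0.8994 0.1612; 0.1612 0.6900]  H_jac=[0.4554 -0.8903]  S=[0.7327]  K=[0.3631; -0.7382]  nu=[-0.0190]  x^+=[1.3587, -2.6560]  P^+=[0.8028 0.3576; 0.3576 0.2907]
step 2: x^-=[0.5088, -2.6560]  P^-=[1.2015 0.4686; 0.4686 0.4707]  H_jac=[0.1881 -0.9821]  S=[0.4534]  K=[-0.5166; -0.8252]  nu=[-5.2643]  x^+=[3.2282, 1.6880]  P^+=[1.0805 0.2754; 0.2754 0.1620]
step 3: x^-=[3.7684, 1.6880]  P^-=[1.4133 0.3452; 0.3452 0.3420]  H_jac=[0.9126 0.4088]  S=[1.6218]  K=[0.8823; 0.2804]  nu=[-4.9892]  x^+=[-0.6335, 0.2888]  P^+=[0.1508 -0.0561; -0.0561 0.2144]

K[1,0] = 0.2804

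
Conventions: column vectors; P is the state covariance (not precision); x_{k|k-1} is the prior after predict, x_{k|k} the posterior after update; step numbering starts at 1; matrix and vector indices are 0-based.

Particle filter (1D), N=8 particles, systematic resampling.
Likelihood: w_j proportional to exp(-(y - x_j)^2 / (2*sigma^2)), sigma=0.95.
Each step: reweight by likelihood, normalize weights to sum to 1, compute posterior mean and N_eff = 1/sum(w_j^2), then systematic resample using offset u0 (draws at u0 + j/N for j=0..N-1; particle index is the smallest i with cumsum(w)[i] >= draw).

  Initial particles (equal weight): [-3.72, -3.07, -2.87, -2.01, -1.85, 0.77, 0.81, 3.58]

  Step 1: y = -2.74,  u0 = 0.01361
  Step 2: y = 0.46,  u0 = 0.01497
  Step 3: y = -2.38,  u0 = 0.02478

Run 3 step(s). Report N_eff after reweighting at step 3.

N_eff = 7.9726

step 1: w=[0.1502, 0.2407, 0.2533, 0.1903, 0.1649, 0.0003, 0.0002, 0.0000]  mean=-2.7121  Neff=4.8053  idx=[0, 0, 1, 1, 2, 2, 3, 4]
step 2: w=[0.0007, 0.0007, 0.0109, 0.0109, 0.0232, 0.0232, 0.3681, 0.5624]  mean=-1.9853  Neff=2.2071  idx=[3, 6, 6, 6, 7, 7, 7, 7]
step 3: w=[0.1102, 0.1329, 0.1329, 0.1329, 0.1228, 0.1228, 0.1228, 0.1228]  mean=-2.0482  Neff=7.9726  idx=[0, 1, 2, 3, 4, 5, 6, 7]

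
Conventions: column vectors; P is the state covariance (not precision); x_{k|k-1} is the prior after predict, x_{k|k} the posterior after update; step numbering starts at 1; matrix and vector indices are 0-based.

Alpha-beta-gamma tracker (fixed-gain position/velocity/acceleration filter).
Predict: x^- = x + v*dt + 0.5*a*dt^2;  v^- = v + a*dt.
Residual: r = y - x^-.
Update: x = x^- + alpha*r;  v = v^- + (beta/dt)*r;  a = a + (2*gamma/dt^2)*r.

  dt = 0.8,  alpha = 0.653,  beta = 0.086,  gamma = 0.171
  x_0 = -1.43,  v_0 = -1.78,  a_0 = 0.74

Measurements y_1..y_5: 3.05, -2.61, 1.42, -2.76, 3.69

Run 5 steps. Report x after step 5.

x_post = 3.0907

step 1: x_pred=-2.6172  r=5.6672  x^+=1.0835  v^+=-0.5788  a^+=3.7684
step 2: x_pred=1.8264  r=-4.4364  x^+=-1.0706  v^+=1.9590  a^+=1.3977
step 3: x_pred=0.9439  r=0.4761  x^+=1.2548  v^+=3.1284  a^+=1.6521
step 4: x_pred=4.2862  r=-7.0462  x^+=-0.3150  v^+=3.6927  a^+=-2.1132
step 5: x_pred=1.9629  r=1.7271  x^+=3.0907  v^+=2.1878  a^+=-1.1903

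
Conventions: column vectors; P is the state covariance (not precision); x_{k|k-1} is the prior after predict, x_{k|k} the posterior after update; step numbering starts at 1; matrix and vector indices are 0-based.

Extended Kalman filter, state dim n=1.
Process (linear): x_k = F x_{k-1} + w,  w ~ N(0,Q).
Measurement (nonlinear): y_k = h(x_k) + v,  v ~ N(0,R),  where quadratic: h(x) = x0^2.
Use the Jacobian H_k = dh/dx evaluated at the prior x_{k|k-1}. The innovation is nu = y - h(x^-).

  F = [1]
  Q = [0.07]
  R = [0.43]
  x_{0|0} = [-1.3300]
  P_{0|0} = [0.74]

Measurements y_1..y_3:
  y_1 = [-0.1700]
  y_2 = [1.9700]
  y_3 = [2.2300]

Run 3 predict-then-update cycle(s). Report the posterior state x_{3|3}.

step 1: x^-=[-1.3300]  P^-=[0.8100]  H_jac=[-2.6600]  S=[6.1612]  K=[-0.3497]  nu=[-1.9389]  x^+=[-0.6520]  P^+=[0.0565]
step 2: x^-=[-0.6520]  P^-=[0.1265]  H_jac=[-1.3039]  S=[0.6451]  K=[-0.2557]  nu=[1.5449]  x^+=[-1.0471]  P^+=[0.0843]
step 3: x^-=[-1.0471]  P^-=[0.1543]  H_jac=[-2.0941]  S=[1.1068]  K=[-0.2920]  nu=[1.1336]  x^+=[-1.3781]  P^+=[0.0600]

x_post = [-1.3781]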